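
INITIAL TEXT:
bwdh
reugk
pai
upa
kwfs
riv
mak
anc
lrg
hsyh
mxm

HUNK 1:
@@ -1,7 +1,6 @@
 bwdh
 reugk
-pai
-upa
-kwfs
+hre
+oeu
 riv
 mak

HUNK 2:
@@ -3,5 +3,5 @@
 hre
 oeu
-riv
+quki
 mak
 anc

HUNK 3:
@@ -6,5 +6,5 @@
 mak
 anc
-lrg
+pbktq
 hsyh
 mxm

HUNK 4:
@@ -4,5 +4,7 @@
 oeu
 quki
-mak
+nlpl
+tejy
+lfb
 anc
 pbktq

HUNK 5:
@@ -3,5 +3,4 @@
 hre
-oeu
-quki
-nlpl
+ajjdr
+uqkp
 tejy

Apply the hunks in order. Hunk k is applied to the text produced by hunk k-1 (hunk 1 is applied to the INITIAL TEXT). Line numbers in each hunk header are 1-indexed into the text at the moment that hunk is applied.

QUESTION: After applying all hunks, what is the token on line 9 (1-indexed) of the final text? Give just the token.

Answer: pbktq

Derivation:
Hunk 1: at line 1 remove [pai,upa,kwfs] add [hre,oeu] -> 10 lines: bwdh reugk hre oeu riv mak anc lrg hsyh mxm
Hunk 2: at line 3 remove [riv] add [quki] -> 10 lines: bwdh reugk hre oeu quki mak anc lrg hsyh mxm
Hunk 3: at line 6 remove [lrg] add [pbktq] -> 10 lines: bwdh reugk hre oeu quki mak anc pbktq hsyh mxm
Hunk 4: at line 4 remove [mak] add [nlpl,tejy,lfb] -> 12 lines: bwdh reugk hre oeu quki nlpl tejy lfb anc pbktq hsyh mxm
Hunk 5: at line 3 remove [oeu,quki,nlpl] add [ajjdr,uqkp] -> 11 lines: bwdh reugk hre ajjdr uqkp tejy lfb anc pbktq hsyh mxm
Final line 9: pbktq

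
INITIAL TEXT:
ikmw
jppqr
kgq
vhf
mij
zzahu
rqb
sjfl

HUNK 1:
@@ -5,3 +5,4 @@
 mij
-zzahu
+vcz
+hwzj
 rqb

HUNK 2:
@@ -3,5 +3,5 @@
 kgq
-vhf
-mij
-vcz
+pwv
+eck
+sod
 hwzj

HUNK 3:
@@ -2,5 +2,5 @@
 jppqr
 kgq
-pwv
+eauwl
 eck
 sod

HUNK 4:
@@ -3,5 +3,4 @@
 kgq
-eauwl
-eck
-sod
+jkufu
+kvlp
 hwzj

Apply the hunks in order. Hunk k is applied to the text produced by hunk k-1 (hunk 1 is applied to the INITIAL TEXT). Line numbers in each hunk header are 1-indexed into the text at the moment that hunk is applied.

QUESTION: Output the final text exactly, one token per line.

Hunk 1: at line 5 remove [zzahu] add [vcz,hwzj] -> 9 lines: ikmw jppqr kgq vhf mij vcz hwzj rqb sjfl
Hunk 2: at line 3 remove [vhf,mij,vcz] add [pwv,eck,sod] -> 9 lines: ikmw jppqr kgq pwv eck sod hwzj rqb sjfl
Hunk 3: at line 2 remove [pwv] add [eauwl] -> 9 lines: ikmw jppqr kgq eauwl eck sod hwzj rqb sjfl
Hunk 4: at line 3 remove [eauwl,eck,sod] add [jkufu,kvlp] -> 8 lines: ikmw jppqr kgq jkufu kvlp hwzj rqb sjfl

Answer: ikmw
jppqr
kgq
jkufu
kvlp
hwzj
rqb
sjfl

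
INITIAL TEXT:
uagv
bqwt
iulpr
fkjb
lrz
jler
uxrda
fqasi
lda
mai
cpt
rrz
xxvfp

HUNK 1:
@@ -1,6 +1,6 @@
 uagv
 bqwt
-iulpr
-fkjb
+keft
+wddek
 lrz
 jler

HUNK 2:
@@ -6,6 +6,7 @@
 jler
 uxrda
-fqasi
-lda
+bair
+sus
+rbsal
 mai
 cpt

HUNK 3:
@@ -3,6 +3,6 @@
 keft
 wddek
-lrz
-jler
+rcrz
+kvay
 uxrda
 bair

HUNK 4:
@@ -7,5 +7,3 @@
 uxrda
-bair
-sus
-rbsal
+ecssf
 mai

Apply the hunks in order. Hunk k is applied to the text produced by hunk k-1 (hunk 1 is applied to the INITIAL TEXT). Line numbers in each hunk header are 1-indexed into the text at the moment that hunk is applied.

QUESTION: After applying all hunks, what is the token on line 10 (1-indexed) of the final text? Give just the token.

Answer: cpt

Derivation:
Hunk 1: at line 1 remove [iulpr,fkjb] add [keft,wddek] -> 13 lines: uagv bqwt keft wddek lrz jler uxrda fqasi lda mai cpt rrz xxvfp
Hunk 2: at line 6 remove [fqasi,lda] add [bair,sus,rbsal] -> 14 lines: uagv bqwt keft wddek lrz jler uxrda bair sus rbsal mai cpt rrz xxvfp
Hunk 3: at line 3 remove [lrz,jler] add [rcrz,kvay] -> 14 lines: uagv bqwt keft wddek rcrz kvay uxrda bair sus rbsal mai cpt rrz xxvfp
Hunk 4: at line 7 remove [bair,sus,rbsal] add [ecssf] -> 12 lines: uagv bqwt keft wddek rcrz kvay uxrda ecssf mai cpt rrz xxvfp
Final line 10: cpt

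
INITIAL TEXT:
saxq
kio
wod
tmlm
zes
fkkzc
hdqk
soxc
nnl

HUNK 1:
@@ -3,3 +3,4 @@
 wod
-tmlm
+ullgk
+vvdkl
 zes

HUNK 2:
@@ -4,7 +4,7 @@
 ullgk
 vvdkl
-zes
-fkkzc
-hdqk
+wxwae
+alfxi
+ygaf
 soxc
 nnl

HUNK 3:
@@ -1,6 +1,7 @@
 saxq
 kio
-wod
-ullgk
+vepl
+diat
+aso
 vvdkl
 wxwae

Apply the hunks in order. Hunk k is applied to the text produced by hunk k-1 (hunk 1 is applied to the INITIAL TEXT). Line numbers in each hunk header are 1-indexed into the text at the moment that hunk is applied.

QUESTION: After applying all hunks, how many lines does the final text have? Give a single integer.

Hunk 1: at line 3 remove [tmlm] add [ullgk,vvdkl] -> 10 lines: saxq kio wod ullgk vvdkl zes fkkzc hdqk soxc nnl
Hunk 2: at line 4 remove [zes,fkkzc,hdqk] add [wxwae,alfxi,ygaf] -> 10 lines: saxq kio wod ullgk vvdkl wxwae alfxi ygaf soxc nnl
Hunk 3: at line 1 remove [wod,ullgk] add [vepl,diat,aso] -> 11 lines: saxq kio vepl diat aso vvdkl wxwae alfxi ygaf soxc nnl
Final line count: 11

Answer: 11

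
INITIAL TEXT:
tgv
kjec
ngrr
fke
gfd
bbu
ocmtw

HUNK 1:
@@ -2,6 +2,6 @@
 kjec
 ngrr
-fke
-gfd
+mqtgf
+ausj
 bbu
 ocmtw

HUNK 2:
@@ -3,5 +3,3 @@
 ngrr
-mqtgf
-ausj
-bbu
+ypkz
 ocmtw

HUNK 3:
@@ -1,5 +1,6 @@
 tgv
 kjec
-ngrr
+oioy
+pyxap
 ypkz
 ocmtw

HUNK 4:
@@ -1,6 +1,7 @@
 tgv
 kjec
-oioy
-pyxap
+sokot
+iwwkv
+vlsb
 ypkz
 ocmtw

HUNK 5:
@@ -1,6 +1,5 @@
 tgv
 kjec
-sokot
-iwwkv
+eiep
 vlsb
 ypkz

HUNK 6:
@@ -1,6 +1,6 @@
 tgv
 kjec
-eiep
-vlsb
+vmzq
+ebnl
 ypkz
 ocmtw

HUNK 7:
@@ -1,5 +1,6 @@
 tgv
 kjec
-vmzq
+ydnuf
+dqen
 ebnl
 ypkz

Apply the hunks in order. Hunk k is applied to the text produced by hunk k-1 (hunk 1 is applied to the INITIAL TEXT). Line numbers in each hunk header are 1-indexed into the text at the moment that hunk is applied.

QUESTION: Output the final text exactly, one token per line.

Answer: tgv
kjec
ydnuf
dqen
ebnl
ypkz
ocmtw

Derivation:
Hunk 1: at line 2 remove [fke,gfd] add [mqtgf,ausj] -> 7 lines: tgv kjec ngrr mqtgf ausj bbu ocmtw
Hunk 2: at line 3 remove [mqtgf,ausj,bbu] add [ypkz] -> 5 lines: tgv kjec ngrr ypkz ocmtw
Hunk 3: at line 1 remove [ngrr] add [oioy,pyxap] -> 6 lines: tgv kjec oioy pyxap ypkz ocmtw
Hunk 4: at line 1 remove [oioy,pyxap] add [sokot,iwwkv,vlsb] -> 7 lines: tgv kjec sokot iwwkv vlsb ypkz ocmtw
Hunk 5: at line 1 remove [sokot,iwwkv] add [eiep] -> 6 lines: tgv kjec eiep vlsb ypkz ocmtw
Hunk 6: at line 1 remove [eiep,vlsb] add [vmzq,ebnl] -> 6 lines: tgv kjec vmzq ebnl ypkz ocmtw
Hunk 7: at line 1 remove [vmzq] add [ydnuf,dqen] -> 7 lines: tgv kjec ydnuf dqen ebnl ypkz ocmtw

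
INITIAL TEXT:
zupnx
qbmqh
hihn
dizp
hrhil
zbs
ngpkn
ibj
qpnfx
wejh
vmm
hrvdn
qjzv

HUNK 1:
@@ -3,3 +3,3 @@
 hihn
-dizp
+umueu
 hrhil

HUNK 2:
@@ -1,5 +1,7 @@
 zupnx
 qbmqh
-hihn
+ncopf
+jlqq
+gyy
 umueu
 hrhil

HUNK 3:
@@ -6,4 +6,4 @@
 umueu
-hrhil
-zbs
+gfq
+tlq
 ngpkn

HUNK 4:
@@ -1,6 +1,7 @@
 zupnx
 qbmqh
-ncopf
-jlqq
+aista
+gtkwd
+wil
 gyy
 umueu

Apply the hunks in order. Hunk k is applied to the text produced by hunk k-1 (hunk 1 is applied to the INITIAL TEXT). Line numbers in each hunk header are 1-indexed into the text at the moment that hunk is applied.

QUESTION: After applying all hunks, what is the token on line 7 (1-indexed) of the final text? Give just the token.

Answer: umueu

Derivation:
Hunk 1: at line 3 remove [dizp] add [umueu] -> 13 lines: zupnx qbmqh hihn umueu hrhil zbs ngpkn ibj qpnfx wejh vmm hrvdn qjzv
Hunk 2: at line 1 remove [hihn] add [ncopf,jlqq,gyy] -> 15 lines: zupnx qbmqh ncopf jlqq gyy umueu hrhil zbs ngpkn ibj qpnfx wejh vmm hrvdn qjzv
Hunk 3: at line 6 remove [hrhil,zbs] add [gfq,tlq] -> 15 lines: zupnx qbmqh ncopf jlqq gyy umueu gfq tlq ngpkn ibj qpnfx wejh vmm hrvdn qjzv
Hunk 4: at line 1 remove [ncopf,jlqq] add [aista,gtkwd,wil] -> 16 lines: zupnx qbmqh aista gtkwd wil gyy umueu gfq tlq ngpkn ibj qpnfx wejh vmm hrvdn qjzv
Final line 7: umueu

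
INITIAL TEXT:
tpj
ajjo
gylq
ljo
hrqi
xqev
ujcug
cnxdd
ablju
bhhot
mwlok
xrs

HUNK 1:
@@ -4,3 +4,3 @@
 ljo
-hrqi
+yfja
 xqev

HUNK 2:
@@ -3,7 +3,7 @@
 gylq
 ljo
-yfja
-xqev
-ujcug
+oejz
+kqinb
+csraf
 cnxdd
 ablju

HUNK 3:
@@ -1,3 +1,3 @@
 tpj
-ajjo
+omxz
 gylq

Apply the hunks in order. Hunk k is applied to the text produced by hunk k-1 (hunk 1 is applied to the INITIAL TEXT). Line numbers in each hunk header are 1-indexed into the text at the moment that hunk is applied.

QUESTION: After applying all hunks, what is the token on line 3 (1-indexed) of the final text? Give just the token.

Hunk 1: at line 4 remove [hrqi] add [yfja] -> 12 lines: tpj ajjo gylq ljo yfja xqev ujcug cnxdd ablju bhhot mwlok xrs
Hunk 2: at line 3 remove [yfja,xqev,ujcug] add [oejz,kqinb,csraf] -> 12 lines: tpj ajjo gylq ljo oejz kqinb csraf cnxdd ablju bhhot mwlok xrs
Hunk 3: at line 1 remove [ajjo] add [omxz] -> 12 lines: tpj omxz gylq ljo oejz kqinb csraf cnxdd ablju bhhot mwlok xrs
Final line 3: gylq

Answer: gylq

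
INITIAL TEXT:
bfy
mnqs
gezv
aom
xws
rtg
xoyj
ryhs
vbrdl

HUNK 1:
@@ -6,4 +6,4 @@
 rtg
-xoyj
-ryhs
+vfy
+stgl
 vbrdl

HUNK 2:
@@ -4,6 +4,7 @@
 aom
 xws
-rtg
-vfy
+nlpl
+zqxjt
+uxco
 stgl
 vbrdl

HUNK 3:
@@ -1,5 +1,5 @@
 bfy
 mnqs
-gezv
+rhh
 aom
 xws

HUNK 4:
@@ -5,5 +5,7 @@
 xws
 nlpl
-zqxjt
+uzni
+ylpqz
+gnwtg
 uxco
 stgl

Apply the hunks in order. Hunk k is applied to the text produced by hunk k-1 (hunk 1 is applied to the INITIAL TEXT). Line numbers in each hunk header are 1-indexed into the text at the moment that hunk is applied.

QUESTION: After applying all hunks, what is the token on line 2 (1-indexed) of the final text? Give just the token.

Answer: mnqs

Derivation:
Hunk 1: at line 6 remove [xoyj,ryhs] add [vfy,stgl] -> 9 lines: bfy mnqs gezv aom xws rtg vfy stgl vbrdl
Hunk 2: at line 4 remove [rtg,vfy] add [nlpl,zqxjt,uxco] -> 10 lines: bfy mnqs gezv aom xws nlpl zqxjt uxco stgl vbrdl
Hunk 3: at line 1 remove [gezv] add [rhh] -> 10 lines: bfy mnqs rhh aom xws nlpl zqxjt uxco stgl vbrdl
Hunk 4: at line 5 remove [zqxjt] add [uzni,ylpqz,gnwtg] -> 12 lines: bfy mnqs rhh aom xws nlpl uzni ylpqz gnwtg uxco stgl vbrdl
Final line 2: mnqs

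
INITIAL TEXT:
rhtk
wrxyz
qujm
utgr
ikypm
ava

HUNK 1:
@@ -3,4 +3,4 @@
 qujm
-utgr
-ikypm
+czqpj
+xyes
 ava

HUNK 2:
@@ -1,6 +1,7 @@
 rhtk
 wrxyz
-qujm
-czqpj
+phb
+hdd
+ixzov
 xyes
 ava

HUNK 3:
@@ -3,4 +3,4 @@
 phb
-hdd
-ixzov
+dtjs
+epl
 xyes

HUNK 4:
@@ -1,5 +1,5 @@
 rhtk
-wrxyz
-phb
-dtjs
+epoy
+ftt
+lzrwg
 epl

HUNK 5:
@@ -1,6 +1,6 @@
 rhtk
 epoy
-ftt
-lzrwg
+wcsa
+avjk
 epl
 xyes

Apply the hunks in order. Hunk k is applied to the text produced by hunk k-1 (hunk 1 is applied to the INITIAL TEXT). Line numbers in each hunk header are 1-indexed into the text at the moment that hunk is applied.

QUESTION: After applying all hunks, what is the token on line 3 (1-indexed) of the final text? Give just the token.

Hunk 1: at line 3 remove [utgr,ikypm] add [czqpj,xyes] -> 6 lines: rhtk wrxyz qujm czqpj xyes ava
Hunk 2: at line 1 remove [qujm,czqpj] add [phb,hdd,ixzov] -> 7 lines: rhtk wrxyz phb hdd ixzov xyes ava
Hunk 3: at line 3 remove [hdd,ixzov] add [dtjs,epl] -> 7 lines: rhtk wrxyz phb dtjs epl xyes ava
Hunk 4: at line 1 remove [wrxyz,phb,dtjs] add [epoy,ftt,lzrwg] -> 7 lines: rhtk epoy ftt lzrwg epl xyes ava
Hunk 5: at line 1 remove [ftt,lzrwg] add [wcsa,avjk] -> 7 lines: rhtk epoy wcsa avjk epl xyes ava
Final line 3: wcsa

Answer: wcsa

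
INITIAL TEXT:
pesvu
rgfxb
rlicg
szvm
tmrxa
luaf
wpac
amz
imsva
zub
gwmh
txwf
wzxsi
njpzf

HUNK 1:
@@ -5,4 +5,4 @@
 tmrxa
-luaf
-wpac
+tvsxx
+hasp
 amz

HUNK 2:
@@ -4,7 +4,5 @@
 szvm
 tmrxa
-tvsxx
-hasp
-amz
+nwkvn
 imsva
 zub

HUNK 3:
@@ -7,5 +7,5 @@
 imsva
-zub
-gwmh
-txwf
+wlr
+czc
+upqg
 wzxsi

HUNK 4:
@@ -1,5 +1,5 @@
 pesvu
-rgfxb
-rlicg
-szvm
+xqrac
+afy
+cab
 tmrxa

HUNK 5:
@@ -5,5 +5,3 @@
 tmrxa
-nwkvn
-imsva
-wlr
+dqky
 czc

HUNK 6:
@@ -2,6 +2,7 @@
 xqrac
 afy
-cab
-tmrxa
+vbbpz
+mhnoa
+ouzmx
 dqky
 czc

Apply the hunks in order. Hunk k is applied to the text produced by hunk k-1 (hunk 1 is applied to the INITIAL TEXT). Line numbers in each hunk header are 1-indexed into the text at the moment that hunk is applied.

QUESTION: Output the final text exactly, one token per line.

Answer: pesvu
xqrac
afy
vbbpz
mhnoa
ouzmx
dqky
czc
upqg
wzxsi
njpzf

Derivation:
Hunk 1: at line 5 remove [luaf,wpac] add [tvsxx,hasp] -> 14 lines: pesvu rgfxb rlicg szvm tmrxa tvsxx hasp amz imsva zub gwmh txwf wzxsi njpzf
Hunk 2: at line 4 remove [tvsxx,hasp,amz] add [nwkvn] -> 12 lines: pesvu rgfxb rlicg szvm tmrxa nwkvn imsva zub gwmh txwf wzxsi njpzf
Hunk 3: at line 7 remove [zub,gwmh,txwf] add [wlr,czc,upqg] -> 12 lines: pesvu rgfxb rlicg szvm tmrxa nwkvn imsva wlr czc upqg wzxsi njpzf
Hunk 4: at line 1 remove [rgfxb,rlicg,szvm] add [xqrac,afy,cab] -> 12 lines: pesvu xqrac afy cab tmrxa nwkvn imsva wlr czc upqg wzxsi njpzf
Hunk 5: at line 5 remove [nwkvn,imsva,wlr] add [dqky] -> 10 lines: pesvu xqrac afy cab tmrxa dqky czc upqg wzxsi njpzf
Hunk 6: at line 2 remove [cab,tmrxa] add [vbbpz,mhnoa,ouzmx] -> 11 lines: pesvu xqrac afy vbbpz mhnoa ouzmx dqky czc upqg wzxsi njpzf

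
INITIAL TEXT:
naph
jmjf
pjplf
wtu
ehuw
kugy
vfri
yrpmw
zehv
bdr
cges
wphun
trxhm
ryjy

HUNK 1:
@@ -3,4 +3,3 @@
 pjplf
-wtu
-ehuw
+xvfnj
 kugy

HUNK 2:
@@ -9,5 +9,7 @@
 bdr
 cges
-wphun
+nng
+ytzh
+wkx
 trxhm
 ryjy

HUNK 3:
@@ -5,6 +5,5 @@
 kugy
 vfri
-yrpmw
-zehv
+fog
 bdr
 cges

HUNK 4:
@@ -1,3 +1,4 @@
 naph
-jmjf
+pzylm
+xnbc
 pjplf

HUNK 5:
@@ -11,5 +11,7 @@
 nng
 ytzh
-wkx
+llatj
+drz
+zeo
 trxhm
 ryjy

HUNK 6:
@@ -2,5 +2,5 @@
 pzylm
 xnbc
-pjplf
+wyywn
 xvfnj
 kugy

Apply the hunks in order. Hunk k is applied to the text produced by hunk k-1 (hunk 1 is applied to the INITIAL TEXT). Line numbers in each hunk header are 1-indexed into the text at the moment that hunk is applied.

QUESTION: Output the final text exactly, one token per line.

Hunk 1: at line 3 remove [wtu,ehuw] add [xvfnj] -> 13 lines: naph jmjf pjplf xvfnj kugy vfri yrpmw zehv bdr cges wphun trxhm ryjy
Hunk 2: at line 9 remove [wphun] add [nng,ytzh,wkx] -> 15 lines: naph jmjf pjplf xvfnj kugy vfri yrpmw zehv bdr cges nng ytzh wkx trxhm ryjy
Hunk 3: at line 5 remove [yrpmw,zehv] add [fog] -> 14 lines: naph jmjf pjplf xvfnj kugy vfri fog bdr cges nng ytzh wkx trxhm ryjy
Hunk 4: at line 1 remove [jmjf] add [pzylm,xnbc] -> 15 lines: naph pzylm xnbc pjplf xvfnj kugy vfri fog bdr cges nng ytzh wkx trxhm ryjy
Hunk 5: at line 11 remove [wkx] add [llatj,drz,zeo] -> 17 lines: naph pzylm xnbc pjplf xvfnj kugy vfri fog bdr cges nng ytzh llatj drz zeo trxhm ryjy
Hunk 6: at line 2 remove [pjplf] add [wyywn] -> 17 lines: naph pzylm xnbc wyywn xvfnj kugy vfri fog bdr cges nng ytzh llatj drz zeo trxhm ryjy

Answer: naph
pzylm
xnbc
wyywn
xvfnj
kugy
vfri
fog
bdr
cges
nng
ytzh
llatj
drz
zeo
trxhm
ryjy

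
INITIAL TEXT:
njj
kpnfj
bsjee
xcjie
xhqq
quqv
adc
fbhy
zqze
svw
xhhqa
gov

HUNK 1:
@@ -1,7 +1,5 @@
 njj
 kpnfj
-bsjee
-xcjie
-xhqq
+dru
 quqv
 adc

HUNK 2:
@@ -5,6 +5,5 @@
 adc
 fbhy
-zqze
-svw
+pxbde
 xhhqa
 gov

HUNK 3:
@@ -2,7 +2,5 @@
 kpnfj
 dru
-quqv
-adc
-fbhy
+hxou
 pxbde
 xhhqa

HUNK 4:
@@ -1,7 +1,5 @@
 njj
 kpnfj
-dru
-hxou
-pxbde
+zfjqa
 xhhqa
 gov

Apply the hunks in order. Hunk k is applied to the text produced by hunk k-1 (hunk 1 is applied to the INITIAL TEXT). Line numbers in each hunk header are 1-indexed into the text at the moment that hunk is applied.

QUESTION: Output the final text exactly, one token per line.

Hunk 1: at line 1 remove [bsjee,xcjie,xhqq] add [dru] -> 10 lines: njj kpnfj dru quqv adc fbhy zqze svw xhhqa gov
Hunk 2: at line 5 remove [zqze,svw] add [pxbde] -> 9 lines: njj kpnfj dru quqv adc fbhy pxbde xhhqa gov
Hunk 3: at line 2 remove [quqv,adc,fbhy] add [hxou] -> 7 lines: njj kpnfj dru hxou pxbde xhhqa gov
Hunk 4: at line 1 remove [dru,hxou,pxbde] add [zfjqa] -> 5 lines: njj kpnfj zfjqa xhhqa gov

Answer: njj
kpnfj
zfjqa
xhhqa
gov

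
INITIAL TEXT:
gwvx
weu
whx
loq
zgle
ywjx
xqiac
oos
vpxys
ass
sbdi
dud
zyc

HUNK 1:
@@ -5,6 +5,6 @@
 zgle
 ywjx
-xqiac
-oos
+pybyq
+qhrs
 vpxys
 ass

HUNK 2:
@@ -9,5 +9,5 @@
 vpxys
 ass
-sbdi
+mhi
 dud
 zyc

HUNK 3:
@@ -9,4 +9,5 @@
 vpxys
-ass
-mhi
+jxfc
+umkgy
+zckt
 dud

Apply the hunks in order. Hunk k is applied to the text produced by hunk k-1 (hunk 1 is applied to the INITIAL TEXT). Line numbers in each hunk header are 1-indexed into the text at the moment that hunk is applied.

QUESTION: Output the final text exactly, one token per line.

Hunk 1: at line 5 remove [xqiac,oos] add [pybyq,qhrs] -> 13 lines: gwvx weu whx loq zgle ywjx pybyq qhrs vpxys ass sbdi dud zyc
Hunk 2: at line 9 remove [sbdi] add [mhi] -> 13 lines: gwvx weu whx loq zgle ywjx pybyq qhrs vpxys ass mhi dud zyc
Hunk 3: at line 9 remove [ass,mhi] add [jxfc,umkgy,zckt] -> 14 lines: gwvx weu whx loq zgle ywjx pybyq qhrs vpxys jxfc umkgy zckt dud zyc

Answer: gwvx
weu
whx
loq
zgle
ywjx
pybyq
qhrs
vpxys
jxfc
umkgy
zckt
dud
zyc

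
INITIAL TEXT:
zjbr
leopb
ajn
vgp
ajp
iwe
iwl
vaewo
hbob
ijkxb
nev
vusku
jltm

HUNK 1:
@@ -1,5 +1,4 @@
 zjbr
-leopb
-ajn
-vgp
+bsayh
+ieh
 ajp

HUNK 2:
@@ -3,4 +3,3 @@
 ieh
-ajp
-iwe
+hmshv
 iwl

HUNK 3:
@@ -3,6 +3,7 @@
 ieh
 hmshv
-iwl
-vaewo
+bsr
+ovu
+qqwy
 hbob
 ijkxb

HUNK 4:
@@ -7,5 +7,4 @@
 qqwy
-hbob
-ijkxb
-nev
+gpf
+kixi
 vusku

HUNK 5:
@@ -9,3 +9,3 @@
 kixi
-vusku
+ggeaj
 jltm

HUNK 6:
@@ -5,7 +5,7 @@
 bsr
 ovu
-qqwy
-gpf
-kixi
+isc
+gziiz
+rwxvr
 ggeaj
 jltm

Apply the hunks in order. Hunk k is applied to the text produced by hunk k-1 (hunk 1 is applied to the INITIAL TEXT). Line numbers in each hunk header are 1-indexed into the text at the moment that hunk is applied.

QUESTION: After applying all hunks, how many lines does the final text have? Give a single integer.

Hunk 1: at line 1 remove [leopb,ajn,vgp] add [bsayh,ieh] -> 12 lines: zjbr bsayh ieh ajp iwe iwl vaewo hbob ijkxb nev vusku jltm
Hunk 2: at line 3 remove [ajp,iwe] add [hmshv] -> 11 lines: zjbr bsayh ieh hmshv iwl vaewo hbob ijkxb nev vusku jltm
Hunk 3: at line 3 remove [iwl,vaewo] add [bsr,ovu,qqwy] -> 12 lines: zjbr bsayh ieh hmshv bsr ovu qqwy hbob ijkxb nev vusku jltm
Hunk 4: at line 7 remove [hbob,ijkxb,nev] add [gpf,kixi] -> 11 lines: zjbr bsayh ieh hmshv bsr ovu qqwy gpf kixi vusku jltm
Hunk 5: at line 9 remove [vusku] add [ggeaj] -> 11 lines: zjbr bsayh ieh hmshv bsr ovu qqwy gpf kixi ggeaj jltm
Hunk 6: at line 5 remove [qqwy,gpf,kixi] add [isc,gziiz,rwxvr] -> 11 lines: zjbr bsayh ieh hmshv bsr ovu isc gziiz rwxvr ggeaj jltm
Final line count: 11

Answer: 11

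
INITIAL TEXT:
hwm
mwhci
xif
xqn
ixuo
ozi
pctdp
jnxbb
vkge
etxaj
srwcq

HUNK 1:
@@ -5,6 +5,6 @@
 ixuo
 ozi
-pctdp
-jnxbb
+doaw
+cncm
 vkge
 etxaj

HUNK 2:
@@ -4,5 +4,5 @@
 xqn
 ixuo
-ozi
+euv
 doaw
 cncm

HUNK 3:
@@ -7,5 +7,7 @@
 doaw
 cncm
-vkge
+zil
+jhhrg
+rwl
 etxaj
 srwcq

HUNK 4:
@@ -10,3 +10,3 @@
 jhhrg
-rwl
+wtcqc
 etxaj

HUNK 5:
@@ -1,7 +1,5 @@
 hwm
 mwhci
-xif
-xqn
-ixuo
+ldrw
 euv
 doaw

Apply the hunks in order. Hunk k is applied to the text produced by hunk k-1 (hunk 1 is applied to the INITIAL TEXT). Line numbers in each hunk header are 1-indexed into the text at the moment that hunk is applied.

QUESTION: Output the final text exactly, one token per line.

Hunk 1: at line 5 remove [pctdp,jnxbb] add [doaw,cncm] -> 11 lines: hwm mwhci xif xqn ixuo ozi doaw cncm vkge etxaj srwcq
Hunk 2: at line 4 remove [ozi] add [euv] -> 11 lines: hwm mwhci xif xqn ixuo euv doaw cncm vkge etxaj srwcq
Hunk 3: at line 7 remove [vkge] add [zil,jhhrg,rwl] -> 13 lines: hwm mwhci xif xqn ixuo euv doaw cncm zil jhhrg rwl etxaj srwcq
Hunk 4: at line 10 remove [rwl] add [wtcqc] -> 13 lines: hwm mwhci xif xqn ixuo euv doaw cncm zil jhhrg wtcqc etxaj srwcq
Hunk 5: at line 1 remove [xif,xqn,ixuo] add [ldrw] -> 11 lines: hwm mwhci ldrw euv doaw cncm zil jhhrg wtcqc etxaj srwcq

Answer: hwm
mwhci
ldrw
euv
doaw
cncm
zil
jhhrg
wtcqc
etxaj
srwcq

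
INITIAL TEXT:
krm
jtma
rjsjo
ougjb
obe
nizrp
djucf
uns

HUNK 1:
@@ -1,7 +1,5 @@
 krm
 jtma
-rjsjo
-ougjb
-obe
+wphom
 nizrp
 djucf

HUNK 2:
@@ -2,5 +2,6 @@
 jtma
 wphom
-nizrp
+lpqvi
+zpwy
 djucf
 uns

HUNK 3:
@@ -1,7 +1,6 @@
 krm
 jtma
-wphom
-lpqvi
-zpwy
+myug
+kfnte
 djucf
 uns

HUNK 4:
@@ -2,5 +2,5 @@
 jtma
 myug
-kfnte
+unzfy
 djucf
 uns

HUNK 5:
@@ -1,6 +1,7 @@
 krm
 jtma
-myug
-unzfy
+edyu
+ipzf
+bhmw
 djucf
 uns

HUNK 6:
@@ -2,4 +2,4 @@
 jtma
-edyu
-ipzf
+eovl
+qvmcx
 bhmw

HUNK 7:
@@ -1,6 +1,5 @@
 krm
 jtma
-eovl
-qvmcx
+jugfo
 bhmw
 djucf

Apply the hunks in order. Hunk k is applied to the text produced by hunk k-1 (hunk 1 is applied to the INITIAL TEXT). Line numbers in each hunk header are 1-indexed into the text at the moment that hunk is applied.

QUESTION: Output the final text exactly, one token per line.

Hunk 1: at line 1 remove [rjsjo,ougjb,obe] add [wphom] -> 6 lines: krm jtma wphom nizrp djucf uns
Hunk 2: at line 2 remove [nizrp] add [lpqvi,zpwy] -> 7 lines: krm jtma wphom lpqvi zpwy djucf uns
Hunk 3: at line 1 remove [wphom,lpqvi,zpwy] add [myug,kfnte] -> 6 lines: krm jtma myug kfnte djucf uns
Hunk 4: at line 2 remove [kfnte] add [unzfy] -> 6 lines: krm jtma myug unzfy djucf uns
Hunk 5: at line 1 remove [myug,unzfy] add [edyu,ipzf,bhmw] -> 7 lines: krm jtma edyu ipzf bhmw djucf uns
Hunk 6: at line 2 remove [edyu,ipzf] add [eovl,qvmcx] -> 7 lines: krm jtma eovl qvmcx bhmw djucf uns
Hunk 7: at line 1 remove [eovl,qvmcx] add [jugfo] -> 6 lines: krm jtma jugfo bhmw djucf uns

Answer: krm
jtma
jugfo
bhmw
djucf
uns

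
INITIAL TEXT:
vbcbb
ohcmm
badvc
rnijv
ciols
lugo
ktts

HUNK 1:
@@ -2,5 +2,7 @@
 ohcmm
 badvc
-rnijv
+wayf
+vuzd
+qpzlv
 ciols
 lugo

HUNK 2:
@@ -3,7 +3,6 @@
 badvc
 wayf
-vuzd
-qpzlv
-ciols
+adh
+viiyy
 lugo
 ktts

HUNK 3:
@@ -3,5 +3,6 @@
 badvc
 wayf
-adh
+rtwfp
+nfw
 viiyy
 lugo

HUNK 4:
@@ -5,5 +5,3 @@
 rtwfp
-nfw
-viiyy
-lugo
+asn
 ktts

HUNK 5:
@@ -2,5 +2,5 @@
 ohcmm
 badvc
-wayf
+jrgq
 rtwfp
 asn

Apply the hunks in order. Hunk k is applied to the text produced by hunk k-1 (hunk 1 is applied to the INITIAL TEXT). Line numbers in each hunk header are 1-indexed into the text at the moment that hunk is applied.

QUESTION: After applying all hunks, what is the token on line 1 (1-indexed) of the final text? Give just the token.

Hunk 1: at line 2 remove [rnijv] add [wayf,vuzd,qpzlv] -> 9 lines: vbcbb ohcmm badvc wayf vuzd qpzlv ciols lugo ktts
Hunk 2: at line 3 remove [vuzd,qpzlv,ciols] add [adh,viiyy] -> 8 lines: vbcbb ohcmm badvc wayf adh viiyy lugo ktts
Hunk 3: at line 3 remove [adh] add [rtwfp,nfw] -> 9 lines: vbcbb ohcmm badvc wayf rtwfp nfw viiyy lugo ktts
Hunk 4: at line 5 remove [nfw,viiyy,lugo] add [asn] -> 7 lines: vbcbb ohcmm badvc wayf rtwfp asn ktts
Hunk 5: at line 2 remove [wayf] add [jrgq] -> 7 lines: vbcbb ohcmm badvc jrgq rtwfp asn ktts
Final line 1: vbcbb

Answer: vbcbb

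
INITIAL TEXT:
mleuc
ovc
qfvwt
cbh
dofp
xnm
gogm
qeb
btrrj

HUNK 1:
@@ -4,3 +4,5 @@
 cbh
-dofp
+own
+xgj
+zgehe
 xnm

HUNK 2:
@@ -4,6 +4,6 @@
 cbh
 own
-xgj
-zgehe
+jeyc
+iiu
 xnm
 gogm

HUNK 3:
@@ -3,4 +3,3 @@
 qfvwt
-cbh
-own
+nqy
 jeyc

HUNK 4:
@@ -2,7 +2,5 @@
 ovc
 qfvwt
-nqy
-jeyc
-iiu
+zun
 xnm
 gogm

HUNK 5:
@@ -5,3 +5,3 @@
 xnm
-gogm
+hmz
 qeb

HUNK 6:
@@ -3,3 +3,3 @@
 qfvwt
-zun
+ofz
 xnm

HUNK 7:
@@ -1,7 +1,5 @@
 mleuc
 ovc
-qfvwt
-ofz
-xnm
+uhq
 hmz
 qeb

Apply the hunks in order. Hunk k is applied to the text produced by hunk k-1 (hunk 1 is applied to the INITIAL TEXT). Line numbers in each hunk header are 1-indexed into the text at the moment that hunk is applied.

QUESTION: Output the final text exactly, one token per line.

Hunk 1: at line 4 remove [dofp] add [own,xgj,zgehe] -> 11 lines: mleuc ovc qfvwt cbh own xgj zgehe xnm gogm qeb btrrj
Hunk 2: at line 4 remove [xgj,zgehe] add [jeyc,iiu] -> 11 lines: mleuc ovc qfvwt cbh own jeyc iiu xnm gogm qeb btrrj
Hunk 3: at line 3 remove [cbh,own] add [nqy] -> 10 lines: mleuc ovc qfvwt nqy jeyc iiu xnm gogm qeb btrrj
Hunk 4: at line 2 remove [nqy,jeyc,iiu] add [zun] -> 8 lines: mleuc ovc qfvwt zun xnm gogm qeb btrrj
Hunk 5: at line 5 remove [gogm] add [hmz] -> 8 lines: mleuc ovc qfvwt zun xnm hmz qeb btrrj
Hunk 6: at line 3 remove [zun] add [ofz] -> 8 lines: mleuc ovc qfvwt ofz xnm hmz qeb btrrj
Hunk 7: at line 1 remove [qfvwt,ofz,xnm] add [uhq] -> 6 lines: mleuc ovc uhq hmz qeb btrrj

Answer: mleuc
ovc
uhq
hmz
qeb
btrrj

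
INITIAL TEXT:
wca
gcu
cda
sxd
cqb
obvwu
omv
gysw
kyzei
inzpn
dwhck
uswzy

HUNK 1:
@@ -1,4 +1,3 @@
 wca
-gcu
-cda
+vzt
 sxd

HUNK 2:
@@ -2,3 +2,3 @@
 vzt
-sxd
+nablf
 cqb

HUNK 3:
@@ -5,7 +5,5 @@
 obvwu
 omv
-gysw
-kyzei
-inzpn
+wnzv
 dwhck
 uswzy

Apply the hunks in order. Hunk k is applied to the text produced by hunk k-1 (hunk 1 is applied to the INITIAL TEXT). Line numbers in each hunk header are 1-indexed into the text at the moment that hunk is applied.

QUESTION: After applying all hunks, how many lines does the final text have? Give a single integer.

Answer: 9

Derivation:
Hunk 1: at line 1 remove [gcu,cda] add [vzt] -> 11 lines: wca vzt sxd cqb obvwu omv gysw kyzei inzpn dwhck uswzy
Hunk 2: at line 2 remove [sxd] add [nablf] -> 11 lines: wca vzt nablf cqb obvwu omv gysw kyzei inzpn dwhck uswzy
Hunk 3: at line 5 remove [gysw,kyzei,inzpn] add [wnzv] -> 9 lines: wca vzt nablf cqb obvwu omv wnzv dwhck uswzy
Final line count: 9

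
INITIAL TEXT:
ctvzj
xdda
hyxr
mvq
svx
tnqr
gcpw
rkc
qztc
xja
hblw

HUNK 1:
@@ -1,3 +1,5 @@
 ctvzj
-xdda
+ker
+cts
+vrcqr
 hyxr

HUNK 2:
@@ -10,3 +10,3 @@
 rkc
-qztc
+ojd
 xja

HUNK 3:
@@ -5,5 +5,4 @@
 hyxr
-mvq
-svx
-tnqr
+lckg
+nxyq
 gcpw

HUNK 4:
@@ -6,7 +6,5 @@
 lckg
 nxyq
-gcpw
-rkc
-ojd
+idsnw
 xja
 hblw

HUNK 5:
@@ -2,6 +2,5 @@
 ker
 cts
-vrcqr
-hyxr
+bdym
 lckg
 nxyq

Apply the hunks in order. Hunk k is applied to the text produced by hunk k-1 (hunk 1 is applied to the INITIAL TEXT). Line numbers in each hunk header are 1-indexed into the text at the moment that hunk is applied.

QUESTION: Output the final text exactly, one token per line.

Answer: ctvzj
ker
cts
bdym
lckg
nxyq
idsnw
xja
hblw

Derivation:
Hunk 1: at line 1 remove [xdda] add [ker,cts,vrcqr] -> 13 lines: ctvzj ker cts vrcqr hyxr mvq svx tnqr gcpw rkc qztc xja hblw
Hunk 2: at line 10 remove [qztc] add [ojd] -> 13 lines: ctvzj ker cts vrcqr hyxr mvq svx tnqr gcpw rkc ojd xja hblw
Hunk 3: at line 5 remove [mvq,svx,tnqr] add [lckg,nxyq] -> 12 lines: ctvzj ker cts vrcqr hyxr lckg nxyq gcpw rkc ojd xja hblw
Hunk 4: at line 6 remove [gcpw,rkc,ojd] add [idsnw] -> 10 lines: ctvzj ker cts vrcqr hyxr lckg nxyq idsnw xja hblw
Hunk 5: at line 2 remove [vrcqr,hyxr] add [bdym] -> 9 lines: ctvzj ker cts bdym lckg nxyq idsnw xja hblw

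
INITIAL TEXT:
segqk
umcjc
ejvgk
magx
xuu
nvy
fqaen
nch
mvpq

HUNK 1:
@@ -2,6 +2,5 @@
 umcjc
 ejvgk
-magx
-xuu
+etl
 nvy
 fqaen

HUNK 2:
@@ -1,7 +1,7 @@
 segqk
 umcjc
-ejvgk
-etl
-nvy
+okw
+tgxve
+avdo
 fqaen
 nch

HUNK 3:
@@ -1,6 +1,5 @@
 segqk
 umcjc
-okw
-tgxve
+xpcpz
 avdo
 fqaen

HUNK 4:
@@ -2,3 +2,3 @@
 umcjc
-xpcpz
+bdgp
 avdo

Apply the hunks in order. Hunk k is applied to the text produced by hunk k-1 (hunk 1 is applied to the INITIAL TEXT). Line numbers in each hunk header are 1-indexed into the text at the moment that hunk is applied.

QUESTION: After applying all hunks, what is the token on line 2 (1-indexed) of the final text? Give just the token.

Answer: umcjc

Derivation:
Hunk 1: at line 2 remove [magx,xuu] add [etl] -> 8 lines: segqk umcjc ejvgk etl nvy fqaen nch mvpq
Hunk 2: at line 1 remove [ejvgk,etl,nvy] add [okw,tgxve,avdo] -> 8 lines: segqk umcjc okw tgxve avdo fqaen nch mvpq
Hunk 3: at line 1 remove [okw,tgxve] add [xpcpz] -> 7 lines: segqk umcjc xpcpz avdo fqaen nch mvpq
Hunk 4: at line 2 remove [xpcpz] add [bdgp] -> 7 lines: segqk umcjc bdgp avdo fqaen nch mvpq
Final line 2: umcjc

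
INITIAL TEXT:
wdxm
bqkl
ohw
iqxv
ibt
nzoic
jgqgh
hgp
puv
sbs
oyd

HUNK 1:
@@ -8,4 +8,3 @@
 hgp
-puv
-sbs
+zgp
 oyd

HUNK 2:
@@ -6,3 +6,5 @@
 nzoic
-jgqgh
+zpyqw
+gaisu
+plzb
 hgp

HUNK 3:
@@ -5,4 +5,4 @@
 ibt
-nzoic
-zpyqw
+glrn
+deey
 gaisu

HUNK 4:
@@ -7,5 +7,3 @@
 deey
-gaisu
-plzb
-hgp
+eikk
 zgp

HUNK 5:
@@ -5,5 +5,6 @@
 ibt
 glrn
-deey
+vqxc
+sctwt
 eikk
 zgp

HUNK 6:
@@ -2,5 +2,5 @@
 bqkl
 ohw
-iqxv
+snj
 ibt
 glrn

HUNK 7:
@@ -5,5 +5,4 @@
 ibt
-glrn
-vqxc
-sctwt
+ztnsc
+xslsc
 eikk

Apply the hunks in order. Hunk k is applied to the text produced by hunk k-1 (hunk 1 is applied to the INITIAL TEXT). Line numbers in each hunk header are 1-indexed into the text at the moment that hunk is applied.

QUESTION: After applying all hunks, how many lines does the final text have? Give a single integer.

Hunk 1: at line 8 remove [puv,sbs] add [zgp] -> 10 lines: wdxm bqkl ohw iqxv ibt nzoic jgqgh hgp zgp oyd
Hunk 2: at line 6 remove [jgqgh] add [zpyqw,gaisu,plzb] -> 12 lines: wdxm bqkl ohw iqxv ibt nzoic zpyqw gaisu plzb hgp zgp oyd
Hunk 3: at line 5 remove [nzoic,zpyqw] add [glrn,deey] -> 12 lines: wdxm bqkl ohw iqxv ibt glrn deey gaisu plzb hgp zgp oyd
Hunk 4: at line 7 remove [gaisu,plzb,hgp] add [eikk] -> 10 lines: wdxm bqkl ohw iqxv ibt glrn deey eikk zgp oyd
Hunk 5: at line 5 remove [deey] add [vqxc,sctwt] -> 11 lines: wdxm bqkl ohw iqxv ibt glrn vqxc sctwt eikk zgp oyd
Hunk 6: at line 2 remove [iqxv] add [snj] -> 11 lines: wdxm bqkl ohw snj ibt glrn vqxc sctwt eikk zgp oyd
Hunk 7: at line 5 remove [glrn,vqxc,sctwt] add [ztnsc,xslsc] -> 10 lines: wdxm bqkl ohw snj ibt ztnsc xslsc eikk zgp oyd
Final line count: 10

Answer: 10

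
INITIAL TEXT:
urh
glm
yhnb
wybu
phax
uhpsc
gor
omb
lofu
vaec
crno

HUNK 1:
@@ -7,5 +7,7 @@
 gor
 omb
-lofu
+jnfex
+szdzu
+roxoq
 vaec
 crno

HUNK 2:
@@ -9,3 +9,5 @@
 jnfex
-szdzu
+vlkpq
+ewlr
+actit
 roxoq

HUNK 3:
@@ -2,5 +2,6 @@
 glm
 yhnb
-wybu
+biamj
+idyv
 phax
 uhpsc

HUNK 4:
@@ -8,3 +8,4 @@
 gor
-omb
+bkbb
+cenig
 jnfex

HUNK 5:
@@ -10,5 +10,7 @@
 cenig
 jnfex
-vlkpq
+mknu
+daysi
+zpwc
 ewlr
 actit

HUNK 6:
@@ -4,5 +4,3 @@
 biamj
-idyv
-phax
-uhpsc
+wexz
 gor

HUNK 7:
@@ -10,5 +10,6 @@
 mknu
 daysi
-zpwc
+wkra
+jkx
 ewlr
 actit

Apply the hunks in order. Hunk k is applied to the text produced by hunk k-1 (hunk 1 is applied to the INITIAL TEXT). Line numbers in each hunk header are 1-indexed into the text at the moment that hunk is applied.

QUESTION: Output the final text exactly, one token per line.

Answer: urh
glm
yhnb
biamj
wexz
gor
bkbb
cenig
jnfex
mknu
daysi
wkra
jkx
ewlr
actit
roxoq
vaec
crno

Derivation:
Hunk 1: at line 7 remove [lofu] add [jnfex,szdzu,roxoq] -> 13 lines: urh glm yhnb wybu phax uhpsc gor omb jnfex szdzu roxoq vaec crno
Hunk 2: at line 9 remove [szdzu] add [vlkpq,ewlr,actit] -> 15 lines: urh glm yhnb wybu phax uhpsc gor omb jnfex vlkpq ewlr actit roxoq vaec crno
Hunk 3: at line 2 remove [wybu] add [biamj,idyv] -> 16 lines: urh glm yhnb biamj idyv phax uhpsc gor omb jnfex vlkpq ewlr actit roxoq vaec crno
Hunk 4: at line 8 remove [omb] add [bkbb,cenig] -> 17 lines: urh glm yhnb biamj idyv phax uhpsc gor bkbb cenig jnfex vlkpq ewlr actit roxoq vaec crno
Hunk 5: at line 10 remove [vlkpq] add [mknu,daysi,zpwc] -> 19 lines: urh glm yhnb biamj idyv phax uhpsc gor bkbb cenig jnfex mknu daysi zpwc ewlr actit roxoq vaec crno
Hunk 6: at line 4 remove [idyv,phax,uhpsc] add [wexz] -> 17 lines: urh glm yhnb biamj wexz gor bkbb cenig jnfex mknu daysi zpwc ewlr actit roxoq vaec crno
Hunk 7: at line 10 remove [zpwc] add [wkra,jkx] -> 18 lines: urh glm yhnb biamj wexz gor bkbb cenig jnfex mknu daysi wkra jkx ewlr actit roxoq vaec crno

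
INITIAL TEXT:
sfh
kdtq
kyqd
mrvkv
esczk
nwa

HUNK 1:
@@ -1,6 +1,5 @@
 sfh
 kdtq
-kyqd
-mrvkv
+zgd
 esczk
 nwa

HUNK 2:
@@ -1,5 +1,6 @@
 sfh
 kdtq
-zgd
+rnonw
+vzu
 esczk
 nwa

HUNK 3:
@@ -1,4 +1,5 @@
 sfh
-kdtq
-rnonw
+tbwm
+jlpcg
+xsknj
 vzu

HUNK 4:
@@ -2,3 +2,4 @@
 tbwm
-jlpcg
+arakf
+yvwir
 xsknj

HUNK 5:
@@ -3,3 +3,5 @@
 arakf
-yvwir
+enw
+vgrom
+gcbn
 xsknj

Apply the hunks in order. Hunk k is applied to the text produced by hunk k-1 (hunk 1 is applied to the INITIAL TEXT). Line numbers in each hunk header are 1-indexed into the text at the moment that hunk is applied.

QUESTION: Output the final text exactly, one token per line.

Answer: sfh
tbwm
arakf
enw
vgrom
gcbn
xsknj
vzu
esczk
nwa

Derivation:
Hunk 1: at line 1 remove [kyqd,mrvkv] add [zgd] -> 5 lines: sfh kdtq zgd esczk nwa
Hunk 2: at line 1 remove [zgd] add [rnonw,vzu] -> 6 lines: sfh kdtq rnonw vzu esczk nwa
Hunk 3: at line 1 remove [kdtq,rnonw] add [tbwm,jlpcg,xsknj] -> 7 lines: sfh tbwm jlpcg xsknj vzu esczk nwa
Hunk 4: at line 2 remove [jlpcg] add [arakf,yvwir] -> 8 lines: sfh tbwm arakf yvwir xsknj vzu esczk nwa
Hunk 5: at line 3 remove [yvwir] add [enw,vgrom,gcbn] -> 10 lines: sfh tbwm arakf enw vgrom gcbn xsknj vzu esczk nwa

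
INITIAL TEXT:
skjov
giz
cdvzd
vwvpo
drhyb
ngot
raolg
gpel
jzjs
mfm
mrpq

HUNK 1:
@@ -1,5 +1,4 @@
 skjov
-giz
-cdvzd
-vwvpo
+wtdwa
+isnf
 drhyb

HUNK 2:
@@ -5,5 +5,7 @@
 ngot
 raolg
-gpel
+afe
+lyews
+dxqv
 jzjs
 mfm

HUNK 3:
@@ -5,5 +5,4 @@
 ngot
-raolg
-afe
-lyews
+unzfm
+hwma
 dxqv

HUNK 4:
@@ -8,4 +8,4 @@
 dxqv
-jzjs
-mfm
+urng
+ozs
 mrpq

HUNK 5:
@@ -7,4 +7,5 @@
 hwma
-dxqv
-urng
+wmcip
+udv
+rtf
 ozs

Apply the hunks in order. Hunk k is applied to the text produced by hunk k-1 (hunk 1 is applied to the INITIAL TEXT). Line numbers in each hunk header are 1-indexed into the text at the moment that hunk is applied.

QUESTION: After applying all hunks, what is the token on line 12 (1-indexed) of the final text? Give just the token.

Answer: mrpq

Derivation:
Hunk 1: at line 1 remove [giz,cdvzd,vwvpo] add [wtdwa,isnf] -> 10 lines: skjov wtdwa isnf drhyb ngot raolg gpel jzjs mfm mrpq
Hunk 2: at line 5 remove [gpel] add [afe,lyews,dxqv] -> 12 lines: skjov wtdwa isnf drhyb ngot raolg afe lyews dxqv jzjs mfm mrpq
Hunk 3: at line 5 remove [raolg,afe,lyews] add [unzfm,hwma] -> 11 lines: skjov wtdwa isnf drhyb ngot unzfm hwma dxqv jzjs mfm mrpq
Hunk 4: at line 8 remove [jzjs,mfm] add [urng,ozs] -> 11 lines: skjov wtdwa isnf drhyb ngot unzfm hwma dxqv urng ozs mrpq
Hunk 5: at line 7 remove [dxqv,urng] add [wmcip,udv,rtf] -> 12 lines: skjov wtdwa isnf drhyb ngot unzfm hwma wmcip udv rtf ozs mrpq
Final line 12: mrpq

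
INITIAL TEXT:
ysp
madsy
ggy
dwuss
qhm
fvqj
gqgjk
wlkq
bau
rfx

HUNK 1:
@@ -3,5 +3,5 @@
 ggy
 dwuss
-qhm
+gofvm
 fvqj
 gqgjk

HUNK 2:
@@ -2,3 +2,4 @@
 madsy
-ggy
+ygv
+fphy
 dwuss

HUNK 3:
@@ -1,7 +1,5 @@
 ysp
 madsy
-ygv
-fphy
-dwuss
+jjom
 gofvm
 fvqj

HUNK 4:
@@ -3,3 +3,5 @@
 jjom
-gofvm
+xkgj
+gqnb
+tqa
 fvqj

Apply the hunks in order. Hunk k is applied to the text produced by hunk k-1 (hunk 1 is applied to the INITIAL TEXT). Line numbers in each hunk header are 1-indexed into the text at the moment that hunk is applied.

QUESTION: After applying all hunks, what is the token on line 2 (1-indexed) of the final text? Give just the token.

Hunk 1: at line 3 remove [qhm] add [gofvm] -> 10 lines: ysp madsy ggy dwuss gofvm fvqj gqgjk wlkq bau rfx
Hunk 2: at line 2 remove [ggy] add [ygv,fphy] -> 11 lines: ysp madsy ygv fphy dwuss gofvm fvqj gqgjk wlkq bau rfx
Hunk 3: at line 1 remove [ygv,fphy,dwuss] add [jjom] -> 9 lines: ysp madsy jjom gofvm fvqj gqgjk wlkq bau rfx
Hunk 4: at line 3 remove [gofvm] add [xkgj,gqnb,tqa] -> 11 lines: ysp madsy jjom xkgj gqnb tqa fvqj gqgjk wlkq bau rfx
Final line 2: madsy

Answer: madsy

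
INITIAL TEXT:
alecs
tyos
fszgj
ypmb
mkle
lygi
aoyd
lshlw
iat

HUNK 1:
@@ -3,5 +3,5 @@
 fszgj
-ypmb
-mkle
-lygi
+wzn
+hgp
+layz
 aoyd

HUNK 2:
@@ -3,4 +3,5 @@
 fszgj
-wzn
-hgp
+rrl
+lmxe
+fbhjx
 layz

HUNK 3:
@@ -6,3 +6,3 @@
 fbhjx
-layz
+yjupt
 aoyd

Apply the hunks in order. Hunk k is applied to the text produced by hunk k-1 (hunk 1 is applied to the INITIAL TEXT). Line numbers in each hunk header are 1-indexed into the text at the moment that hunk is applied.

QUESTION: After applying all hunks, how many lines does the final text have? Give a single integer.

Answer: 10

Derivation:
Hunk 1: at line 3 remove [ypmb,mkle,lygi] add [wzn,hgp,layz] -> 9 lines: alecs tyos fszgj wzn hgp layz aoyd lshlw iat
Hunk 2: at line 3 remove [wzn,hgp] add [rrl,lmxe,fbhjx] -> 10 lines: alecs tyos fszgj rrl lmxe fbhjx layz aoyd lshlw iat
Hunk 3: at line 6 remove [layz] add [yjupt] -> 10 lines: alecs tyos fszgj rrl lmxe fbhjx yjupt aoyd lshlw iat
Final line count: 10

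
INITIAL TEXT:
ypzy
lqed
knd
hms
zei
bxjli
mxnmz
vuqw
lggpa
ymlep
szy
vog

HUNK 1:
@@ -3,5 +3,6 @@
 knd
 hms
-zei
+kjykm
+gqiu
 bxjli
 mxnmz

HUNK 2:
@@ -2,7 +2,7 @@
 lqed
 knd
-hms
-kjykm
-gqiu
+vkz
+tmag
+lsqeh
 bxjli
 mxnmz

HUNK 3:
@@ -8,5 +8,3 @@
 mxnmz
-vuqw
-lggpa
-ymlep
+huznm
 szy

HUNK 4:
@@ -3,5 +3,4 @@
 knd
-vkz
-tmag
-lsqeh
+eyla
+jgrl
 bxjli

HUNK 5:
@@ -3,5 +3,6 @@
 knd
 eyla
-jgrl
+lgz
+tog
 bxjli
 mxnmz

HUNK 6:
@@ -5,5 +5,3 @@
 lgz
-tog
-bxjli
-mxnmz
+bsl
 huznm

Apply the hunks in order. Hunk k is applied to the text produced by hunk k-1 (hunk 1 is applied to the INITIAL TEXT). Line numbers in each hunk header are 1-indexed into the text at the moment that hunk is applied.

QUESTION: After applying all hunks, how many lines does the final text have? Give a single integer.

Hunk 1: at line 3 remove [zei] add [kjykm,gqiu] -> 13 lines: ypzy lqed knd hms kjykm gqiu bxjli mxnmz vuqw lggpa ymlep szy vog
Hunk 2: at line 2 remove [hms,kjykm,gqiu] add [vkz,tmag,lsqeh] -> 13 lines: ypzy lqed knd vkz tmag lsqeh bxjli mxnmz vuqw lggpa ymlep szy vog
Hunk 3: at line 8 remove [vuqw,lggpa,ymlep] add [huznm] -> 11 lines: ypzy lqed knd vkz tmag lsqeh bxjli mxnmz huznm szy vog
Hunk 4: at line 3 remove [vkz,tmag,lsqeh] add [eyla,jgrl] -> 10 lines: ypzy lqed knd eyla jgrl bxjli mxnmz huznm szy vog
Hunk 5: at line 3 remove [jgrl] add [lgz,tog] -> 11 lines: ypzy lqed knd eyla lgz tog bxjli mxnmz huznm szy vog
Hunk 6: at line 5 remove [tog,bxjli,mxnmz] add [bsl] -> 9 lines: ypzy lqed knd eyla lgz bsl huznm szy vog
Final line count: 9

Answer: 9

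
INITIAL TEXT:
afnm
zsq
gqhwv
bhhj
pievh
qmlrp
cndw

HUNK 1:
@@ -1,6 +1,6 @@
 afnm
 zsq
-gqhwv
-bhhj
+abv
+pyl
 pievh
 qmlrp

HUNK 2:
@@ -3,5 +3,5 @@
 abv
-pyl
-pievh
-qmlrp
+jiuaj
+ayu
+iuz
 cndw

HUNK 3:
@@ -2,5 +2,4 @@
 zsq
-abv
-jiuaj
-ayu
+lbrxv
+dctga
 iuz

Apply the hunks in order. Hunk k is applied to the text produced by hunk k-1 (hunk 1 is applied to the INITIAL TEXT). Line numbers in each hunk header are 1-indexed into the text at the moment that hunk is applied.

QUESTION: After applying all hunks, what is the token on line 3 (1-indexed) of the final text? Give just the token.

Hunk 1: at line 1 remove [gqhwv,bhhj] add [abv,pyl] -> 7 lines: afnm zsq abv pyl pievh qmlrp cndw
Hunk 2: at line 3 remove [pyl,pievh,qmlrp] add [jiuaj,ayu,iuz] -> 7 lines: afnm zsq abv jiuaj ayu iuz cndw
Hunk 3: at line 2 remove [abv,jiuaj,ayu] add [lbrxv,dctga] -> 6 lines: afnm zsq lbrxv dctga iuz cndw
Final line 3: lbrxv

Answer: lbrxv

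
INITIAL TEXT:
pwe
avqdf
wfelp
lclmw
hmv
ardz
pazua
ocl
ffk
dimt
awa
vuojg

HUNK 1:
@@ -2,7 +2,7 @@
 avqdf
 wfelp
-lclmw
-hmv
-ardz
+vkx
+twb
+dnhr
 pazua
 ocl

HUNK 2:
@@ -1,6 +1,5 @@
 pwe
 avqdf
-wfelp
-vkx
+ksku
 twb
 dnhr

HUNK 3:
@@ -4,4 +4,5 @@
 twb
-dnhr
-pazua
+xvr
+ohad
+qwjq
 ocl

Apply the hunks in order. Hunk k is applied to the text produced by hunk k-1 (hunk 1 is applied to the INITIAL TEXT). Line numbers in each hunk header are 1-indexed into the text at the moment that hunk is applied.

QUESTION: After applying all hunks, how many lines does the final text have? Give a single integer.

Answer: 12

Derivation:
Hunk 1: at line 2 remove [lclmw,hmv,ardz] add [vkx,twb,dnhr] -> 12 lines: pwe avqdf wfelp vkx twb dnhr pazua ocl ffk dimt awa vuojg
Hunk 2: at line 1 remove [wfelp,vkx] add [ksku] -> 11 lines: pwe avqdf ksku twb dnhr pazua ocl ffk dimt awa vuojg
Hunk 3: at line 4 remove [dnhr,pazua] add [xvr,ohad,qwjq] -> 12 lines: pwe avqdf ksku twb xvr ohad qwjq ocl ffk dimt awa vuojg
Final line count: 12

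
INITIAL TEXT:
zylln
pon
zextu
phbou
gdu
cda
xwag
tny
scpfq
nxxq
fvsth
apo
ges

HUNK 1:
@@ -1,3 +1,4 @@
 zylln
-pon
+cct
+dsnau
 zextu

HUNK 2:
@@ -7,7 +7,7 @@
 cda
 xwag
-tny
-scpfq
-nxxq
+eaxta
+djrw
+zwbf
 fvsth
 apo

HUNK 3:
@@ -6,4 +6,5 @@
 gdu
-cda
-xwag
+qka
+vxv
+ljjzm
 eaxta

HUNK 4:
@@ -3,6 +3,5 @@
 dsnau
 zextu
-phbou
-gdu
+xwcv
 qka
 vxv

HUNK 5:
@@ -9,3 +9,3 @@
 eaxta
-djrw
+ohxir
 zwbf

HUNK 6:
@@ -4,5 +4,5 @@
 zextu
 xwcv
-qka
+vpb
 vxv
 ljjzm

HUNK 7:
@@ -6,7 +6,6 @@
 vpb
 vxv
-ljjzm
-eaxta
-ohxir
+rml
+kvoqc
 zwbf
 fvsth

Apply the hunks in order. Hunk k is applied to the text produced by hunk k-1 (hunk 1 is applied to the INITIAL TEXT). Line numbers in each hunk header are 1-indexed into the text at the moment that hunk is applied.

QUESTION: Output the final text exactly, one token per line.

Answer: zylln
cct
dsnau
zextu
xwcv
vpb
vxv
rml
kvoqc
zwbf
fvsth
apo
ges

Derivation:
Hunk 1: at line 1 remove [pon] add [cct,dsnau] -> 14 lines: zylln cct dsnau zextu phbou gdu cda xwag tny scpfq nxxq fvsth apo ges
Hunk 2: at line 7 remove [tny,scpfq,nxxq] add [eaxta,djrw,zwbf] -> 14 lines: zylln cct dsnau zextu phbou gdu cda xwag eaxta djrw zwbf fvsth apo ges
Hunk 3: at line 6 remove [cda,xwag] add [qka,vxv,ljjzm] -> 15 lines: zylln cct dsnau zextu phbou gdu qka vxv ljjzm eaxta djrw zwbf fvsth apo ges
Hunk 4: at line 3 remove [phbou,gdu] add [xwcv] -> 14 lines: zylln cct dsnau zextu xwcv qka vxv ljjzm eaxta djrw zwbf fvsth apo ges
Hunk 5: at line 9 remove [djrw] add [ohxir] -> 14 lines: zylln cct dsnau zextu xwcv qka vxv ljjzm eaxta ohxir zwbf fvsth apo ges
Hunk 6: at line 4 remove [qka] add [vpb] -> 14 lines: zylln cct dsnau zextu xwcv vpb vxv ljjzm eaxta ohxir zwbf fvsth apo ges
Hunk 7: at line 6 remove [ljjzm,eaxta,ohxir] add [rml,kvoqc] -> 13 lines: zylln cct dsnau zextu xwcv vpb vxv rml kvoqc zwbf fvsth apo ges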